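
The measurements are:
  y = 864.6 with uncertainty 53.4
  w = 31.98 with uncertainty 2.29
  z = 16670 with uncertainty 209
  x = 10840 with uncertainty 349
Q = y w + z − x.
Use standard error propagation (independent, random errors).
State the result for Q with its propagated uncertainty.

33480 ± 2650

Let p = y·w = 27650. δp/p = √((1·δy/y)² + (1·δw/w)²) = √(0.00381 + 0.00513) = 0.0946, so δp = 2610.
Q = p + z − x: δQ = √(δp² + δz² + δx²) = √(6.84e+06 + 43700 + 1.22e+05) = 2650
Q = 33480.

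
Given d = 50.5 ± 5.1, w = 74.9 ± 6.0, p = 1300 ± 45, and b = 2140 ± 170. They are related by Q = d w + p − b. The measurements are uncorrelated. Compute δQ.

518

Let h = d·w = 3780. δh/h = √((1·δd/d)² + (1·δw/w)²) = √(0.0102 + 0.00642) = 0.129, so δh = 488.
Q = h + p − b: δQ = √(δh² + δp² + δb²) = √(2.38e+05 + 2020 + 28900) = 518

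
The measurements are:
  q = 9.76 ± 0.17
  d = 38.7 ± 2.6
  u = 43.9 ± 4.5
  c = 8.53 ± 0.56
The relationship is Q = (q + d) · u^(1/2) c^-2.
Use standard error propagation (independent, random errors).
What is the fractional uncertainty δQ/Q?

0.151

Let w = q + d = 48.5. δw = √(δq² + δd²) = √(0.0289 + 6.76) = 2.61, so δw/w = 0.0538.
Q is then a monomial in w, u, c:
δQ/Q = √((δw/w)² + (½·δu/u)² + (-2·δc/c)²) = √(0.00289 + 0.00263 + 0.0172) = 0.151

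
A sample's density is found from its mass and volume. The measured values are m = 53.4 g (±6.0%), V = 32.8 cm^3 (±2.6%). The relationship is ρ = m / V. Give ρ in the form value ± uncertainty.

Relative error in a monomial: (δρ/ρ)² = Σ (nᵢ · δxᵢ/xᵢ)².
  (1·δm/m)² = (1×0.0600)² = 0.00360;  (-1·δV/V)² = (-1×0.0260)² = 0.000676
δρ/ρ = √(0.00428) = 0.0654
ρ = 1.63 g/cm^3, so δρ = 0.0654 × 1.63 = 0.106 g/cm^3.

1.63 ± 0.106 g/cm^3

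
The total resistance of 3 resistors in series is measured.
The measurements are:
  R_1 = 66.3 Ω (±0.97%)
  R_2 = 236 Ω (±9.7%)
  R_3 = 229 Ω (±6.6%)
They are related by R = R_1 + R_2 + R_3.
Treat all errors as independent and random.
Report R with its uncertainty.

For a sum/difference, combine absolute errors in quadrature:
  (δR_1)² = 0.414;  (δR_2)² = 524;  (δR_3)² = 228
δR = √(753) = 27.4 Ω
R = 531 Ω.

531 ± 27.4 Ω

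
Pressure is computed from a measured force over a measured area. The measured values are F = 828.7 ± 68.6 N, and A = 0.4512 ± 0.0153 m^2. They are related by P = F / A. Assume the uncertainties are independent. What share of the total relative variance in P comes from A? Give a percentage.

(δP/P)² = (1·δF/F)² + (-1·δA/A)²
  F term: (1×0.0828)² = 0.00685
  A term: (-1×0.0339)² = 0.00115
Total = 0.00800. Share from A = 0.00115/0.00800 = 0.144.

14.4%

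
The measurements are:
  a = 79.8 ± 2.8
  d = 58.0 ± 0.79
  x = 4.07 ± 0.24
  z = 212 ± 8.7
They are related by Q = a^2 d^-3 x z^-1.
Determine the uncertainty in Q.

Each factor contributes (exponent × relative error)² to (δQ/Q)²:
  (2·δa/a)² = (2×0.0351)² = 0.00492;  (-3·δd/d)² = (-3×0.0136)² = 0.00167;  (1·δx/x)² = (1×0.0590)² = 0.00348;  (-1·δz/z)² = (-1×0.0410)² = 0.00168
δQ/Q = √(0.0118) = 0.108
Q = 0.000627, so δQ = 0.108 × 0.000627 = 6.79e-05.

6.79e-05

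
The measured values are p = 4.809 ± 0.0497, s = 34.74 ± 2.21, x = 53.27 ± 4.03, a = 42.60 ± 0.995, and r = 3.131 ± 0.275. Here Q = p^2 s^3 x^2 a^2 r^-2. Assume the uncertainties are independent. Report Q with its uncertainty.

(5.094 ± 1.55) × 10^11

For a monomial Q ∝ p^2, s^3, x^2, a^2, r^-2, fractional errors add in quadrature:
  (2·δp/p)² = (2×0.0103)² = 0.000427;  (3·δs/s)² = (3×0.0636)² = 0.0364;  (2·δx/x)² = (2×0.0757)² = 0.0229;  (2·δa/a)² = (2×0.0234)² = 0.00218;  (-2·δr/r)² = (-2×0.0878)² = 0.0309
δQ/Q = √(0.0928) = 0.305
Q = 5.094e+11, so δQ = 0.305 × 5.094e+11 = 1.55e+11.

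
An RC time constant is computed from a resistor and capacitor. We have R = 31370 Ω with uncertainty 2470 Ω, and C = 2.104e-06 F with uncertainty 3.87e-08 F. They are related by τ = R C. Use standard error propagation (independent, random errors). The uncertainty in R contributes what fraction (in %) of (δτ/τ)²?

94.8%

(δτ/τ)² = (1·δR/R)² + (1·δC/C)²
  R term: (1×0.0787)² = 0.00620
  C term: (1×0.0184)² = 0.000338
Total = 0.00654. Share from R = 0.00620/0.00654 = 0.948.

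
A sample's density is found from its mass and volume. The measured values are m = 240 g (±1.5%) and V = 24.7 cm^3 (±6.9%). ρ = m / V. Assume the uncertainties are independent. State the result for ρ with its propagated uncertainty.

Products/powers → add relative errors in quadrature, weighted by exponent:
  (1·δm/m)² = (1×0.0150)² = 0.000225;  (-1·δV/V)² = (-1×0.0690)² = 0.00476
δρ/ρ = √(0.00499) = 0.0706
ρ = 9.72 g/cm^3, so δρ = 0.0706 × 9.72 = 0.686 g/cm^3.

9.72 ± 0.686 g/cm^3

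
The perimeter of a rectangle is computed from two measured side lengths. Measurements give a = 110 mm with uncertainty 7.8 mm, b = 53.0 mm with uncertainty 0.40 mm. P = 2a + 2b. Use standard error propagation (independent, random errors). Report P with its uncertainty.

P is a linear combination, so absolute uncertainties add in quadrature:
  (2·δa)² = 243;  (2·δb)² = 0.640
δP = √(244) = 15.6 mm
P = 326 mm.

326 ± 15.6 mm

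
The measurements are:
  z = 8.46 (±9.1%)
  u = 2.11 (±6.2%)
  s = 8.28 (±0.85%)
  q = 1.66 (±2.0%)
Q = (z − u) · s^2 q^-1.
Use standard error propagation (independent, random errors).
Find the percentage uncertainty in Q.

12.6%

Let w = z − u = 6.35. δw = √(δz² + δu²) = √(0.593 + 0.0171) = 0.781, so δw/w = 0.123.
Q is then a monomial in w, s, q:
δQ/Q = √((δw/w)² + (2·δs/s)² + (-1·δq/q)²) = √(0.0151 + 0.000289 + 0.000400) = 0.126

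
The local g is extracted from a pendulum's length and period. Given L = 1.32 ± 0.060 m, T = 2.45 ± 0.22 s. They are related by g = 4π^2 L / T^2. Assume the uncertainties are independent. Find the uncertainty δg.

1.61 m/s^2

Since g is a product/quotient, work with relative uncertainties:
  (1·δL/L)² = (1×0.0455)² = 0.00207;  (-2·δT/T)² = (-2×0.0898)² = 0.0323
δg/g = √(0.0343) = 0.185
g = 8.68 m/s^2, so δg = 0.185 × 8.68 = 1.61 m/s^2.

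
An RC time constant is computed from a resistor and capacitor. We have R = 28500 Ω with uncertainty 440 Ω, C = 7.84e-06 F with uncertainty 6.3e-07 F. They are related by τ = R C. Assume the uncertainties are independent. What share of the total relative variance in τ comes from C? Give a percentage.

96.4%

(δτ/τ)² = (1·δR/R)² + (1·δC/C)²
  R term: (1×0.0154)² = 0.000238
  C term: (1×0.0804)² = 0.00646
Total = 0.00670. Share from C = 0.00646/0.00670 = 0.964.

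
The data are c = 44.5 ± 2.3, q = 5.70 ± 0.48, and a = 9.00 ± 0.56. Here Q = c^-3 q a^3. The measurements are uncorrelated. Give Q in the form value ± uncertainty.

Products/powers → add relative errors in quadrature, weighted by exponent:
  (-3·δc/c)² = (-3×0.0517)² = 0.0240;  (1·δq/q)² = (1×0.0842)² = 0.00709;  (3·δa/a)² = (3×0.0622)² = 0.0348
δQ/Q = √(0.0660) = 0.257
Q = 0.0472, so δQ = 0.257 × 0.0472 = 0.0121.

0.0472 ± 0.0121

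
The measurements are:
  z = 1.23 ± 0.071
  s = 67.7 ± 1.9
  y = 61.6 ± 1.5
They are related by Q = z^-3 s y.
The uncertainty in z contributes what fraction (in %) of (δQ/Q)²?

(δQ/Q)² = (-3·δz/z)² + (1·δs/s)² + (1·δy/y)²
  z term: (-3×0.0577)² = 0.0300
  s term: (1×0.0281)² = 0.000788
  y term: (1×0.0244)² = 0.000593
Total = 0.0314. Share from z = 0.0300/0.0314 = 0.956.

95.6%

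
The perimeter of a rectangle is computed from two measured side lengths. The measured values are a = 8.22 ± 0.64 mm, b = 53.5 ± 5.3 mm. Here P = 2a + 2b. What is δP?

Sums and differences: (δP)² = Σ (cᵢ δxᵢ)².
  (2·δa)² = 1.64;  (2·δb)² = 112
δP = √(114) = 10.7 mm

10.7 mm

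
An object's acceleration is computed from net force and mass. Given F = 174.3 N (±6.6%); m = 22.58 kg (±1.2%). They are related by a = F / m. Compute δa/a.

0.0671

Since a is a product/quotient, work with relative uncertainties:
  (1·δF/F)² = (1×0.0660)² = 0.00436;  (-1·δm/m)² = (-1×0.0120)² = 0.000144
δa/a = √(0.00450) = 0.0671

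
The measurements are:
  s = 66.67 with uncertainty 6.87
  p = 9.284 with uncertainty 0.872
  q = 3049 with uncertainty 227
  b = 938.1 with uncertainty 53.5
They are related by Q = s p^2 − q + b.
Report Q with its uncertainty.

Let w = s·p^2 = 5746. δw/w = √((1·δs/s)² + (2·δp/p)²) = √(0.0106 + 0.0353) = 0.214, so δw = 1230.
Q = w − q + b: δQ = √(δw² + δq² + δb²) = √(1.52e+06 + 51500 + 2860) = 1250
Q = 3636.

3636 ± 1250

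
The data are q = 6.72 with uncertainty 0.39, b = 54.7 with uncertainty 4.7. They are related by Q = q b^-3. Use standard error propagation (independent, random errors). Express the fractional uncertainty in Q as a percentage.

26.4%

Since Q is a product/quotient, work with relative uncertainties:
  (1·δq/q)² = (1×0.0580)² = 0.00337;  (-3·δb/b)² = (-3×0.0859)² = 0.0664
δQ/Q = √(0.0698) = 0.264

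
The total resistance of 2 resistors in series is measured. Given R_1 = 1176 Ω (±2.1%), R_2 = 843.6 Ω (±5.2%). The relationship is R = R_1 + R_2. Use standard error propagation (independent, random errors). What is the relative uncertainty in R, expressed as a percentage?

For a sum/difference, combine absolute errors in quadrature:
  (δR_1)² = 610;  (δR_2)² = 1920
δR = √(2530) = 50.3 Ω
R = 2020 Ω, so δR/R = 50.3/2020 = 0.0249.

2.49%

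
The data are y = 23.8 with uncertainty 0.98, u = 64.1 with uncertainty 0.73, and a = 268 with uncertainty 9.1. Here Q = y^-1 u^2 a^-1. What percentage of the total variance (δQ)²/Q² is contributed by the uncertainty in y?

(δQ/Q)² = (-1·δy/y)² + (2·δu/u)² + (-1·δa/a)²
  y term: (-1×0.0412)² = 0.00170
  u term: (2×0.0114)² = 0.000519
  a term: (-1×0.0340)² = 0.00115
Total = 0.00337. Share from y = 0.00170/0.00337 = 0.504.

50.4%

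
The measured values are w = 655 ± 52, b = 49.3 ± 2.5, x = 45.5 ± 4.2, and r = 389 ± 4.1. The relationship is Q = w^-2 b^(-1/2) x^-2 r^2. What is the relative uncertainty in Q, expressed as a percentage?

24.6%

Q is a product of powers, so relative uncertainties combine in quadrature:
  (-2·δw/w)² = (-2×0.0794)² = 0.0252;  (−½·δb/b)² = (-0.5×0.0507)² = 0.000643;  (-2·δx/x)² = (-2×0.0923)² = 0.0341;  (2·δr/r)² = (2×0.0105)² = 0.000444
δQ/Q = √(0.0604) = 0.246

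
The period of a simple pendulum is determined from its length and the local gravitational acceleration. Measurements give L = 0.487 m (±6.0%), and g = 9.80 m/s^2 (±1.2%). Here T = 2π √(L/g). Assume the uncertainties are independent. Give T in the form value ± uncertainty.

Relative error in a monomial: (δT/T)² = Σ (nᵢ · δxᵢ/xᵢ)².
  (½·δL/L)² = (0.5×0.0600)² = 0.000900;  (−½·δg/g)² = (-0.5×0.0120)² = 3.6e-05
δT/T = √(0.000936) = 0.0306
T = 1.40 s, so δT = 0.0306 × 1.40 = 0.0429 s.

1.40 ± 0.0429 s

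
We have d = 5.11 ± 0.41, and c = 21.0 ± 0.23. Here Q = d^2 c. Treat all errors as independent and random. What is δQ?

Since Q is a product/quotient, work with relative uncertainties:
  (2·δd/d)² = (2×0.0802)² = 0.0258;  (1·δc/c)² = (1×0.0110)² = 0.000120
δQ/Q = √(0.0259) = 0.161
Q = 548, so δQ = 0.161 × 548 = 88.2.

88.2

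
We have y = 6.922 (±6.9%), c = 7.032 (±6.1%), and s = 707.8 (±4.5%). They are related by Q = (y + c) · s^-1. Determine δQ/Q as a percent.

Let u = y + c = 13.95. δu = √(δy² + δc²) = √(0.228 + 0.184) = 0.642, so δu/u = 0.0460.
Q is then a monomial in u, s:
δQ/Q = √((δu/u)² + (-1·δs/s)²) = √(0.00212 + 0.00202) = 0.0644

6.44%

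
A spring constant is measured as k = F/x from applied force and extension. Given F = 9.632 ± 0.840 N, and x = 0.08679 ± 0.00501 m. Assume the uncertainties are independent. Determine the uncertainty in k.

Since k is a product/quotient, work with relative uncertainties:
  (1·δF/F)² = (1×0.0872)² = 0.00761;  (-1·δx/x)² = (-1×0.0577)² = 0.00333
δk/k = √(0.0109) = 0.105
k = 111.0 N/m, so δk = 0.105 × 111.0 = 11.6 N/m.

11.6 N/m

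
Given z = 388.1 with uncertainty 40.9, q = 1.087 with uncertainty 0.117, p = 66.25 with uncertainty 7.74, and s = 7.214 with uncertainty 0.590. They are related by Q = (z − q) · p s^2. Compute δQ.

Let u = z − q = 387.0. δu = √(δz² + δq²) = √(1670 + 0.0137) = 40.9, so δu/u = 0.106.
Q is then a monomial in u, p, s:
δQ/Q = √((δu/u)² + (1·δp/p)² + (2·δs/s)²) = √(0.0112 + 0.0136 + 0.0268) = 0.227
Q = 1.334e+06, so δQ = 0.227 × 1.334e+06 = 3.03e+05.

3.03e+05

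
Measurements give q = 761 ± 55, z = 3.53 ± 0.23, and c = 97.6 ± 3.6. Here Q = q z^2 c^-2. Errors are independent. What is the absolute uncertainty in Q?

0.166

For a monomial Q ∝ q, z^2, c^-2, fractional errors add in quadrature:
  (1·δq/q)² = (1×0.0723)² = 0.00522;  (2·δz/z)² = (2×0.0652)² = 0.0170;  (-2·δc/c)² = (-2×0.0369)² = 0.00544
δQ/Q = √(0.0276) = 0.166
Q = 0.995, so δQ = 0.166 × 0.995 = 0.166.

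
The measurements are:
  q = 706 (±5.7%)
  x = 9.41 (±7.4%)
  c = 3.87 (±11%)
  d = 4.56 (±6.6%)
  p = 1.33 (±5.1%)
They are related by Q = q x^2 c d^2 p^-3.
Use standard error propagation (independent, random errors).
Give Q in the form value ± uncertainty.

Relative error in a monomial: (δQ/Q)² = Σ (nᵢ · δxᵢ/xᵢ)².
  (1·δq/q)² = (1×0.0570)² = 0.00325;  (2·δx/x)² = (2×0.0740)² = 0.0219;  (1·δc/c)² = (1×0.110)² = 0.0121;  (2·δd/d)² = (2×0.0660)² = 0.0174;  (-3·δp/p)² = (-3×0.0510)² = 0.0234
δQ/Q = √(0.0781) = 0.279
Q = 2.14e+06, so δQ = 0.279 × 2.14e+06 = 5.98e+05.

(2.14 ± 0.598) × 10^6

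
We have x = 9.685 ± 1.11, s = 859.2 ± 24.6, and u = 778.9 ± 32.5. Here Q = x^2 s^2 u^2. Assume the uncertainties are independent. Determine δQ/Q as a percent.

For a monomial Q ∝ x^2, s^2, u^2, fractional errors add in quadrature:
  (2·δx/x)² = (2×0.115)² = 0.0525;  (2·δs/s)² = (2×0.0286)² = 0.00328;  (2·δu/u)² = (2×0.0417)² = 0.00696
δQ/Q = √(0.0628) = 0.251

25.1%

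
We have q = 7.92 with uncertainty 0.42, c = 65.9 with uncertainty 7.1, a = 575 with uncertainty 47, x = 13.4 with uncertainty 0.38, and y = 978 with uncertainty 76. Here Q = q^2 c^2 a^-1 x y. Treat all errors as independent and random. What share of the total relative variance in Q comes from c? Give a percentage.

(δQ/Q)² = (2·δq/q)² + (2·δc/c)² + (-1·δa/a)² + (1·δx/x)² + (1·δy/y)²
  q term: (2×0.0530)² = 0.0112
  c term: (2×0.108)² = 0.0464
  a term: (-1×0.0817)² = 0.00668
  x term: (1×0.0284)² = 0.000804
  y term: (1×0.0777)² = 0.00604
Total = 0.0712. Share from c = 0.0464/0.0712 = 0.652.

65.2%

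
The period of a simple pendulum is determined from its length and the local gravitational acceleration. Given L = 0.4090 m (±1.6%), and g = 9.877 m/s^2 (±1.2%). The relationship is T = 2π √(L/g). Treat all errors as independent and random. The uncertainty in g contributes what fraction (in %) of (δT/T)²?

(δT/T)² = (½·δL/L)² + (−½·δg/g)²
  L term: (0.5×0.0160)² = 6.4e-05
  g term: (-0.5×0.0120)² = 3.6e-05
Total = 0.000100. Share from g = 3.6e-05/0.000100 = 0.360.

36.0%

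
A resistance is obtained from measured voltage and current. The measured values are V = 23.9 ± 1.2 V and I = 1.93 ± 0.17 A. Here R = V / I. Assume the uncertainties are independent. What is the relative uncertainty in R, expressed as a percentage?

Since R is a product/quotient, work with relative uncertainties:
  (1·δV/V)² = (1×0.0502)² = 0.00252;  (-1·δI/I)² = (-1×0.0881)² = 0.00776
δR/R = √(0.0103) = 0.101

10.1%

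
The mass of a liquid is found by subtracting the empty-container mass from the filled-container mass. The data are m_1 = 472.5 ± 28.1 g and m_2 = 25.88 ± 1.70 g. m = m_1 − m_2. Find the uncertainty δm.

28.2 g

m is a linear combination, so absolute uncertainties add in quadrature:
  (δm_1)² = 790;  (δm_2)² = 2.89
δm = √(793) = 28.2 g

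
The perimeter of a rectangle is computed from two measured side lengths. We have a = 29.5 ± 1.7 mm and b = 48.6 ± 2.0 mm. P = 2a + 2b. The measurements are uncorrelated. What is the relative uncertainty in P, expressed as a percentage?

P is a linear combination, so absolute uncertainties add in quadrature:
  (2·δa)² = 11.6;  (2·δb)² = 16.0
δP = √(27.6) = 5.25 mm
P = 156 mm, so δP/P = 5.25/156 = 0.0336.

3.36%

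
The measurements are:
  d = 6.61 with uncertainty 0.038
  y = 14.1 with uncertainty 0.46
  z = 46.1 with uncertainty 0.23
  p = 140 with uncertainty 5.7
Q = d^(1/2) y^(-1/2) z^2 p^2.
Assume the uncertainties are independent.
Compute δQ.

Each factor contributes (exponent × relative error)² to (δQ/Q)²:
  (½·δd/d)² = (0.5×0.00575)² = 8.26e-06;  (−½·δy/y)² = (-0.5×0.0326)² = 0.000266;  (2·δz/z)² = (2×0.00499)² = 9.96e-05;  (2·δp/p)² = (2×0.0407)² = 0.00663
δQ/Q = √(0.00700) = 0.0837
Q = 2.85e+07, so δQ = 0.0837 × 2.85e+07 = 2.39e+06.

2.39e+06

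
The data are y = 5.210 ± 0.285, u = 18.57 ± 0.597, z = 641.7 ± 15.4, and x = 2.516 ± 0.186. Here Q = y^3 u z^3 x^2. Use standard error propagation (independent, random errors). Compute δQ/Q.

Since Q is a product/quotient, work with relative uncertainties:
  (3·δy/y)² = (3×0.0547)² = 0.0269;  (1·δu/u)² = (1×0.0321)² = 0.00103;  (3·δz/z)² = (3×0.0240)² = 0.00518;  (2·δx/x)² = (2×0.0739)² = 0.0219
δQ/Q = √(0.0550) = 0.235

0.235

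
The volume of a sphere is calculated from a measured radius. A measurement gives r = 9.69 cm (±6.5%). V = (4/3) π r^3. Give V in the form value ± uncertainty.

3810 ± 743 cm^3

V ∝ r^3, so δV/V = |3| · δr/r = 3 × 0.0650 = 0.195.
V = 3810 cm^3, so δV = 0.195 × 3810 = 743 cm^3.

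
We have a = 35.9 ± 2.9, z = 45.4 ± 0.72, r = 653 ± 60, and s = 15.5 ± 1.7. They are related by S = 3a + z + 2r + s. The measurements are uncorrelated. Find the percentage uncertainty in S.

8.16%

S is a linear combination, so absolute uncertainties add in quadrature:
  (3·δa)² = 75.7;  (δz)² = 0.518;  (2·δr)² = 14400;  (δs)² = 2.89
δS = √(14500) = 120
S = 1470, so δS/S = 120/1470 = 0.0816.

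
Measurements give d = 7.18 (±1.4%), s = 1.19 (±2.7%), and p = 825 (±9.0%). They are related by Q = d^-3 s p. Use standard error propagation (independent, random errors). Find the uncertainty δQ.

Products/powers → add relative errors in quadrature, weighted by exponent:
  (-3·δd/d)² = (-3×0.0140)² = 0.00176;  (1·δs/s)² = (1×0.0270)² = 0.000729;  (1·δp/p)² = (1×0.0900)² = 0.00810
δQ/Q = √(0.0106) = 0.103
Q = 2.65, so δQ = 0.103 × 2.65 = 0.273.

0.273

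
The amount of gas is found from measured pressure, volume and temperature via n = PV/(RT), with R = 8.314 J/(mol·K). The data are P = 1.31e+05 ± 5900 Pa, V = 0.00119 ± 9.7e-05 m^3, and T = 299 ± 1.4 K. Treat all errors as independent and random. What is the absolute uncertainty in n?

0.00585 mol

Relative error in a monomial: (δn/n)² = Σ (nᵢ · δxᵢ/xᵢ)².
  (1·δP/P)² = (1×0.0450)² = 0.00203;  (1·δV/V)² = (1×0.0815)² = 0.00664;  (-1·δT/T)² = (-1×0.00468)² = 2.19e-05
δn/n = √(0.00869) = 0.0932
n = 0.0627 mol, so δn = 0.0932 × 0.0627 = 0.00585 mol.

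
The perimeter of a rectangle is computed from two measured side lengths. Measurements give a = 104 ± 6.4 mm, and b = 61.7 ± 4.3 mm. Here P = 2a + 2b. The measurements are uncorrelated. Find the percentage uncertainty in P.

Sums and differences: (δP)² = Σ (cᵢ δxᵢ)².
  (2·δa)² = 164;  (2·δb)² = 74.0
δP = √(238) = 15.4 mm
P = 331 mm, so δP/P = 15.4/331 = 0.0465.

4.65%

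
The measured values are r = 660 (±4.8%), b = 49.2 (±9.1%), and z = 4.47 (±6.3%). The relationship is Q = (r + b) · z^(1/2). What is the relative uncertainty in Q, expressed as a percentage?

5.50%

Let u = r + b = 709. δu = √(δr² + δb²) = √(1000 + 20.0) = 32.0, so δu/u = 0.0451.
Q is then a monomial in u, z:
δQ/Q = √((δu/u)² + (½·δz/z)²) = √(0.00204 + 0.000992) = 0.0550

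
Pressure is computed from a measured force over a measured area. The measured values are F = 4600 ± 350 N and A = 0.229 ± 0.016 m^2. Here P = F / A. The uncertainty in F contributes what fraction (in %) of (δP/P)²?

(δP/P)² = (1·δF/F)² + (-1·δA/A)²
  F term: (1×0.0761)² = 0.00579
  A term: (-1×0.0699)² = 0.00488
Total = 0.0107. Share from F = 0.00579/0.0107 = 0.543.

54.3%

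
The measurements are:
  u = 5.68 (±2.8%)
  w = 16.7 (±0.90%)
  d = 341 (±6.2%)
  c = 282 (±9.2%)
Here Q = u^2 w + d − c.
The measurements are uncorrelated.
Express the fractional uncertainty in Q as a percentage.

7.58%

Let p = u^2·w = 539. δp/p = √((2·δu/u)² + (1·δw/w)²) = √(0.00314 + 8.1e-05) = 0.0567, so δp = 30.6.
Q = p + d − c: δQ = √(δp² + δd² + δc²) = √(934 + 447 + 673) = 45.3
Q = 598, so δQ/Q = 45.3/598 = 0.0758.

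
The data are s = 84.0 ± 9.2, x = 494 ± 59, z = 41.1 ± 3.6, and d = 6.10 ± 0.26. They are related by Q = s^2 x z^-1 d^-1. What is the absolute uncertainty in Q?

Each factor contributes (exponent × relative error)² to (δQ/Q)²:
  (2·δs/s)² = (2×0.110)² = 0.0480;  (1·δx/x)² = (1×0.119)² = 0.0143;  (-1·δz/z)² = (-1×0.0876)² = 0.00767;  (-1·δd/d)² = (-1×0.0426)² = 0.00182
δQ/Q = √(0.0717) = 0.268
Q = 13900, so δQ = 0.268 × 13900 = 3720.

3720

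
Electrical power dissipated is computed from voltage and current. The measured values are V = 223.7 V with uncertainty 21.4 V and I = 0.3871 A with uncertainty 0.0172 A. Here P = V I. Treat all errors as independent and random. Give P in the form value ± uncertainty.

P is a product of powers, so relative uncertainties combine in quadrature:
  (1·δV/V)² = (1×0.0957)² = 0.00915;  (1·δI/I)² = (1×0.0444)² = 0.00197
δP/P = √(0.0111) = 0.105
P = 86.59 W, so δP = 0.105 × 86.59 = 9.13 W.

86.59 ± 9.13 W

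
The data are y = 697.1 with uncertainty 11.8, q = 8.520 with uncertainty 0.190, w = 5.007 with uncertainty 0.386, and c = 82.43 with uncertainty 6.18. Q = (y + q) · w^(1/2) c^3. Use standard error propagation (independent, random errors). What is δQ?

Let u = y + q = 705.6. δu = √(δy² + δq²) = √(139 + 0.0361) = 11.8, so δu/u = 0.0167.
Q is then a monomial in u, w, c:
δQ/Q = √((δu/u)² + (½·δw/w)² + (3·δc/c)²) = √(0.000280 + 0.00149 + 0.0506) = 0.229
Q = 8.843e+08, so δQ = 0.229 × 8.843e+08 = 2.02e+08.

2.02e+08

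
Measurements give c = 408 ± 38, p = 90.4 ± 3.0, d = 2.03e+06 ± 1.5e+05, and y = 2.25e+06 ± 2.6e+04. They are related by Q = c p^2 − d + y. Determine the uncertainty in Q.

Let w = c·p^2 = 3.33e+06. δw/w = √((1·δc/c)² + (2·δp/p)²) = √(0.00867 + 0.00441) = 0.114, so δw = 3.81e+05.
Q = w − d + y: δQ = √(δw² + δd² + δy²) = √(1.45e+11 + 2.25e+10 + 6.76e+08) = 4.11e+05

4.11e+05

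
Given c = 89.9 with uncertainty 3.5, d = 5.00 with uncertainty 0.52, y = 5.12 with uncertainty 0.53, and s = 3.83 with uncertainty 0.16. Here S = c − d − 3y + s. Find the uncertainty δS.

Absolute uncertainties add in quadrature for a linear combination:
  (δc)² = 12.2;  (δd)² = 0.270;  (3·δy)² = 2.53;  (δs)² = 0.0256
δS = √(15.1) = 3.88

3.88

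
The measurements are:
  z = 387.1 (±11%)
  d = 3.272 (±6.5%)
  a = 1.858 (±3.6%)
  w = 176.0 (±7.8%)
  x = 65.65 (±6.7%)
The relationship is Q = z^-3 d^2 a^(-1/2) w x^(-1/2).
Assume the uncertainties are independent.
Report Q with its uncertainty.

Since Q is a product/quotient, work with relative uncertainties:
  (-3·δz/z)² = (-3×0.110)² = 0.109;  (2·δd/d)² = (2×0.0650)² = 0.0169;  (−½·δa/a)² = (-0.5×0.0360)² = 0.000324;  (1·δw/w)² = (1×0.0780)² = 0.00608;  (−½·δx/x)² = (-0.5×0.0670)² = 0.00112
δQ/Q = √(0.133) = 0.365
Q = 2.941e-06, so δQ = 0.365 × 2.941e-06 = 1.07e-06.

(2.941 ± 1.07) × 10^-6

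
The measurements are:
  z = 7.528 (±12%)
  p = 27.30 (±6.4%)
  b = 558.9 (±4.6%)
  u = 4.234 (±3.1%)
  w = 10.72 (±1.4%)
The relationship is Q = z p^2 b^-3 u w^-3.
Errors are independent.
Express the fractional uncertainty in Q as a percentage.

22.9%

Each factor contributes (exponent × relative error)² to (δQ/Q)²:
  (1·δz/z)² = (1×0.120)² = 0.0144;  (2·δp/p)² = (2×0.0640)² = 0.0164;  (-3·δb/b)² = (-3×0.0460)² = 0.0190;  (1·δu/u)² = (1×0.0310)² = 0.000961;  (-3·δw/w)² = (-3×0.0140)² = 0.00176
δQ/Q = √(0.0526) = 0.229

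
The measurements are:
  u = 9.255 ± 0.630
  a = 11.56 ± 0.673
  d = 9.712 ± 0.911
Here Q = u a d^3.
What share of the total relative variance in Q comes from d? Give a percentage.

(δQ/Q)² = (1·δu/u)² + (1·δa/a)² + (3·δd/d)²
  u term: (1×0.0681)² = 0.00463
  a term: (1×0.0582)² = 0.00339
  d term: (3×0.0938)² = 0.0792
Total = 0.0872. Share from d = 0.0792/0.0872 = 0.908.

90.8%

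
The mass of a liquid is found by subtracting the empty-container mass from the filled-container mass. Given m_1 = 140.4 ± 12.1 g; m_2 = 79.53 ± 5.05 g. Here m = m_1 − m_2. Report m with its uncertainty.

Each term contributes (cᵢ δxᵢ)² to (δm)²:
  (δm_1)² = 146;  (δm_2)² = 25.5
δm = √(172) = 13.1 g
m = 60.87 g.

60.87 ± 13.1 g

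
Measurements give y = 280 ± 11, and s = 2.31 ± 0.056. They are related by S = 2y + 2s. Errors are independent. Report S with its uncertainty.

565 ± 22.0

Each term contributes (cᵢ δxᵢ)² to (δS)²:
  (2·δy)² = 484;  (2·δs)² = 0.0125
δS = √(484) = 22.0
S = 565.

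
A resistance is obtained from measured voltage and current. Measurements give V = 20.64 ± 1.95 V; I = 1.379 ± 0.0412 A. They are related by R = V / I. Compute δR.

R is a product of powers, so relative uncertainties combine in quadrature:
  (1·δV/V)² = (1×0.0945)² = 0.00893;  (-1·δI/I)² = (-1×0.0299)² = 0.000893
δR/R = √(0.00982) = 0.0991
R = 14.97 Ω, so δR = 0.0991 × 14.97 = 1.48 Ω.

1.48 Ω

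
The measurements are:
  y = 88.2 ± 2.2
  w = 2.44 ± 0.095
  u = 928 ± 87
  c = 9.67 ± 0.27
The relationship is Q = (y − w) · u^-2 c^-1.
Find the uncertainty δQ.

1.97e-06

Let h = y − w = 85.8. δh = √(δy² + δw²) = √(4.84 + 0.00903) = 2.20, so δh/h = 0.0257.
Q is then a monomial in h, u, c:
δQ/Q = √((δh/h)² + (-2·δu/u)² + (-1·δc/c)²) = √(0.000659 + 0.0352 + 0.000780) = 0.191
Q = 1.03e-05, so δQ = 0.191 × 1.03e-05 = 1.97e-06.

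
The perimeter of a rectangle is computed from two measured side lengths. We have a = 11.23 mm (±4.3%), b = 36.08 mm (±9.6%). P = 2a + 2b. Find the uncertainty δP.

6.99 mm

Sums and differences: (δP)² = Σ (cᵢ δxᵢ)².
  (2·δa)² = 0.933;  (2·δb)² = 48.0
δP = √(48.9) = 6.99 mm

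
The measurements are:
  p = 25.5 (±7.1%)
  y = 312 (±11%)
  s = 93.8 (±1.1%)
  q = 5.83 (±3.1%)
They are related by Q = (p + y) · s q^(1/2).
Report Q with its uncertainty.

76400 ± 7920

Let u = p + y = 338. δu = √(δp² + δy²) = √(3.28 + 1180) = 34.4, so δu/u = 0.102.
Q is then a monomial in u, s, q:
δQ/Q = √((δu/u)² + (1·δs/s)² + (½·δq/q)²) = √(0.0104 + 0.000121 + 0.000240) = 0.104
Q = 76400, so δQ = 0.104 × 76400 = 7920.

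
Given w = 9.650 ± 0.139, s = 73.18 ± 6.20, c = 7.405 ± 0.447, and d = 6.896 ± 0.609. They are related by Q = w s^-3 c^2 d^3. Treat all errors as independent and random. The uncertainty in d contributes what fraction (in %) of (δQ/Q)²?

(δQ/Q)² = (1·δw/w)² + (-3·δs/s)² + (2·δc/c)² + (3·δd/d)²
  w term: (1×0.0144)² = 0.000207
  s term: (-3×0.0847)² = 0.0646
  c term: (2×0.0604)² = 0.0146
  d term: (3×0.0883)² = 0.0702
Total = 0.150. Share from d = 0.0702/0.150 = 0.469.

46.9%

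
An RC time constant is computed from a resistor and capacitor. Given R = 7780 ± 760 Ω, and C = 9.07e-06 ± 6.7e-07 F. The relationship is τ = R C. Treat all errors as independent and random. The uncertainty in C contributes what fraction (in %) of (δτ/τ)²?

(δτ/τ)² = (1·δR/R)² + (1·δC/C)²
  R term: (1×0.0977)² = 0.00954
  C term: (1×0.0739)² = 0.00546
Total = 0.0150. Share from C = 0.00546/0.0150 = 0.364.

36.4%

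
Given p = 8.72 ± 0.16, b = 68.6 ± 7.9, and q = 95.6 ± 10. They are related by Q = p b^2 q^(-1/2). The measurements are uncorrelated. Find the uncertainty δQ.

994

Since Q is a product/quotient, work with relative uncertainties:
  (1·δp/p)² = (1×0.0183)² = 0.000337;  (2·δb/b)² = (2×0.115)² = 0.0530;  (−½·δq/q)² = (-0.5×0.105)² = 0.00274
δQ/Q = √(0.0561) = 0.237
Q = 4200, so δQ = 0.237 × 4200 = 994.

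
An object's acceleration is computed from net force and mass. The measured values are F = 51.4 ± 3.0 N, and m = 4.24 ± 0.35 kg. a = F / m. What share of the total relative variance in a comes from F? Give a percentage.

(δa/a)² = (1·δF/F)² + (-1·δm/m)²
  F term: (1×0.0584)² = 0.00341
  m term: (-1×0.0825)² = 0.00681
Total = 0.0102. Share from F = 0.00341/0.0102 = 0.333.

33.3%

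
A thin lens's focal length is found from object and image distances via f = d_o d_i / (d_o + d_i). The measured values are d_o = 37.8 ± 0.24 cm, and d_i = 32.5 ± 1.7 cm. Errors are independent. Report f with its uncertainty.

∂f/∂d_o = (d_i/(d_o+d_i))² = 0.214;  ∂f/∂d_i = (d_o/(d_o+d_i))² = 0.289
δf = √((∂f/∂d_o · δd_o)² + (∂f/∂d_i · δd_i)²) = √(0.00263 + 0.242) = 0.494 cm
f = 17.5 cm.

17.5 ± 0.494 cm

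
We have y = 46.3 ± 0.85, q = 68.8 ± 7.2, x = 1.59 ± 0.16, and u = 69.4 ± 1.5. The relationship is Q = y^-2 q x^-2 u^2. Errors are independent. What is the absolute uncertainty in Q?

Each factor contributes (exponent × relative error)² to (δQ/Q)²:
  (-2·δy/y)² = (-2×0.0184)² = 0.00135;  (1·δq/q)² = (1×0.105)² = 0.0110;  (-2·δx/x)² = (-2×0.101)² = 0.0405;  (2·δu/u)² = (2×0.0216)² = 0.00187
δQ/Q = √(0.0547) = 0.234
Q = 61.1, so δQ = 0.234 × 61.1 = 14.3.

14.3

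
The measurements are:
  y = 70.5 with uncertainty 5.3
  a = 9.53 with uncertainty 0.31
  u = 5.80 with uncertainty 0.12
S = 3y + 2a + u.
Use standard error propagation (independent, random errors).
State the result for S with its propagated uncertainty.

236 ± 15.9

For a sum/difference, combine absolute errors in quadrature:
  (3·δy)² = 253;  (2·δa)² = 0.384;  (δu)² = 0.0144
δS = √(253) = 15.9
S = 236.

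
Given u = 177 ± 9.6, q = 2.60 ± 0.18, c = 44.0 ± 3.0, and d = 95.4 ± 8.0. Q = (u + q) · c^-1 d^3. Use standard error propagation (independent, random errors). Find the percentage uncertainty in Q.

26.6%

Let w = u + q = 180. δw = √(δu² + δq²) = √(92.2 + 0.0324) = 9.60, so δw/w = 0.0535.
Q is then a monomial in w, c, d:
δQ/Q = √((δw/w)² + (-1·δc/c)² + (3·δd/d)²) = √(0.00286 + 0.00465 + 0.0633) = 0.266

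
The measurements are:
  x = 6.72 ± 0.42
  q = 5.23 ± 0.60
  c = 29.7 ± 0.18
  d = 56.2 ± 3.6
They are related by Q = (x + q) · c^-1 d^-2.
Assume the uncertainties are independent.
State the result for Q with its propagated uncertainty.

(1.27 ± 0.181) × 10^-4

Let u = x + q = 11.9. δu = √(δx² + δq²) = √(0.176 + 0.360) = 0.732, so δu/u = 0.0613.
Q is then a monomial in u, c, d:
δQ/Q = √((δu/u)² + (-1·δc/c)² + (-2·δd/d)²) = √(0.00376 + 3.67e-05 + 0.0164) = 0.142
Q = 0.000127, so δQ = 0.142 × 0.000127 = 1.81e-05.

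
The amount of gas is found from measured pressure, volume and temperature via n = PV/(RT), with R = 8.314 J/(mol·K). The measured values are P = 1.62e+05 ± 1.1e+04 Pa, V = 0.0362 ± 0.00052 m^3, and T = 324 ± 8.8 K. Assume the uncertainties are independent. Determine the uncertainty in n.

Products/powers → add relative errors in quadrature, weighted by exponent:
  (1·δP/P)² = (1×0.0679)² = 0.00461;  (1·δV/V)² = (1×0.0144)² = 0.000206;  (-1·δT/T)² = (-1×0.0272)² = 0.000738
δn/n = √(0.00555) = 0.0745
n = 2.18 mol, so δn = 0.0745 × 2.18 = 0.162 mol.

0.162 mol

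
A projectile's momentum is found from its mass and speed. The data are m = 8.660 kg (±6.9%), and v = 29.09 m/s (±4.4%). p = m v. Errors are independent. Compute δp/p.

0.0818

For a monomial p ∝ m, v, fractional errors add in quadrature:
  (1·δm/m)² = (1×0.0690)² = 0.00476;  (1·δv/v)² = (1×0.0440)² = 0.00194
δp/p = √(0.00670) = 0.0818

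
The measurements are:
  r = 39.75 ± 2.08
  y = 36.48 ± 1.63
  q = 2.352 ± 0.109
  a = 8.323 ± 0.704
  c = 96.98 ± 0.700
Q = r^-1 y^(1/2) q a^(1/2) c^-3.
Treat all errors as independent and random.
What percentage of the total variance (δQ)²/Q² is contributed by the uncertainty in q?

(δQ/Q)² = (-1·δr/r)² + (½·δy/y)² + (1·δq/q)² + (½·δa/a)² + (-3·δc/c)²
  r term: (-1×0.0523)² = 0.00274
  y term: (0.5×0.0447)² = 0.000499
  q term: (1×0.0463)² = 0.00215
  a term: (0.5×0.0846)² = 0.00179
  c term: (-3×0.00722)² = 0.000469
Total = 0.00764. Share from q = 0.00215/0.00764 = 0.281.

28.1%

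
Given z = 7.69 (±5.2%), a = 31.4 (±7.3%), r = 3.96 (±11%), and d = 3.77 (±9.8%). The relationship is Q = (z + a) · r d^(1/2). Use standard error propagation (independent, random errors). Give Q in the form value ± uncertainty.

Let u = z + a = 39.1. δu = √(δz² + δa²) = √(0.160 + 5.25) = 2.33, so δu/u = 0.0595.
Q is then a monomial in u, r, d:
δQ/Q = √((δu/u)² + (1·δr/r)² + (½·δd/d)²) = √(0.00354 + 0.0121 + 0.00240) = 0.134
Q = 301, so δQ = 0.134 × 301 = 40.4.

301 ± 40.4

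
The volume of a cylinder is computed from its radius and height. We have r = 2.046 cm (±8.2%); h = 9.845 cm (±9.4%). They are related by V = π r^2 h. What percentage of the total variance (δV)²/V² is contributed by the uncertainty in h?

24.7%

(δV/V)² = (2·δr/r)² + (1·δh/h)²
  r term: (2×0.0820)² = 0.0269
  h term: (1×0.0940)² = 0.00884
Total = 0.0357. Share from h = 0.00884/0.0357 = 0.247.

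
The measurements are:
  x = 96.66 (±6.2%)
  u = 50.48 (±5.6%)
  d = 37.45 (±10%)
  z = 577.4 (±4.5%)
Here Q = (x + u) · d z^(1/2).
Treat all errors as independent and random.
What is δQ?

14800

Let w = x + u = 147.1. δw = √(δx² + δu²) = √(35.9 + 7.99) = 6.63, so δw/w = 0.0450.
Q is then a monomial in w, d, z:
δQ/Q = √((δw/w)² + (1·δd/d)² + (½·δz/z)²) = √(0.00203 + 0.0100 + 0.000506) = 0.112
Q = 132400, so δQ = 0.112 × 132400 = 14800.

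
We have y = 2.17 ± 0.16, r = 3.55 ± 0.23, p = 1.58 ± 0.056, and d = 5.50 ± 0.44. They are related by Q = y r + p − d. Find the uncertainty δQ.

0.877

Let w = y·r = 7.70. δw/w = √((1·δy/y)² + (1·δr/r)²) = √(0.00544 + 0.00420) = 0.0982, so δw = 0.756.
Q = w + p − d: δQ = √(δw² + δp² + δd²) = √(0.572 + 0.00314 + 0.194) = 0.877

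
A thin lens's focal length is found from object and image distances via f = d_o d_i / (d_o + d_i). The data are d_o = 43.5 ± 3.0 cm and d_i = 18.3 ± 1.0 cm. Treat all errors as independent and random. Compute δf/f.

∂f/∂d_o = (d_i/(d_o+d_i))² = 0.0877;  ∂f/∂d_i = (d_o/(d_o+d_i))² = 0.495
δf = √((∂f/∂d_o · δd_o)² + (∂f/∂d_i · δd_i)²) = √(0.0692 + 0.245) = 0.561 cm
f = 12.9 cm, so δf/f = 0.561/12.9 = 0.0435.

0.0435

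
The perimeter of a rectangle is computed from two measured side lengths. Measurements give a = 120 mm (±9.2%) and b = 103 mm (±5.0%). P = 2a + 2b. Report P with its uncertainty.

P is a linear combination, so absolute uncertainties add in quadrature:
  (2·δa)² = 488;  (2·δb)² = 106
δP = √(594) = 24.4 mm
P = 446 mm.

446 ± 24.4 mm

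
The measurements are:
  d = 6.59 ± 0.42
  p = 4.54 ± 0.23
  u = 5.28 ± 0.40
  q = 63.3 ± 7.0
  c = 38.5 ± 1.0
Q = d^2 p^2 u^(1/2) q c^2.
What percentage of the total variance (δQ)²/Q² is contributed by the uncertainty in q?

28.5%

(δQ/Q)² = (2·δd/d)² + (2·δp/p)² + (½·δu/u)² + (1·δq/q)² + (2·δc/c)²
  d term: (2×0.0637)² = 0.0162
  p term: (2×0.0507)² = 0.0103
  u term: (0.5×0.0758)² = 0.00143
  q term: (1×0.111)² = 0.0122
  c term: (2×0.0260)² = 0.00270
Total = 0.0429. Share from q = 0.0122/0.0429 = 0.285.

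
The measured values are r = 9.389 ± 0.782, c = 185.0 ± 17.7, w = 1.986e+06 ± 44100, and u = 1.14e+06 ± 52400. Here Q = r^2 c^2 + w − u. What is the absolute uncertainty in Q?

Let p = r^2·c^2 = 3.017e+06. δp/p = √((2·δr/r)² + (2·δc/c)²) = √(0.0277 + 0.0366) = 0.254, so δp = 7.65e+05.
Q = p + w − u: δQ = √(δp² + δw² + δu²) = √(5.86e+11 + 1.94e+09 + 2.75e+09) = 7.68e+05

7.68e+05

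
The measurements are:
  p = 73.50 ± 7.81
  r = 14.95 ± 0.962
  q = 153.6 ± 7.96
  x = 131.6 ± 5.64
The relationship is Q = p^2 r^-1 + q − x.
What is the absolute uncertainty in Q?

Let w = p^2·r^-1 = 361.4. δw/w = √((2·δp/p)² + (-1·δr/r)²) = √(0.0452 + 0.00414) = 0.222, so δw = 80.2.
Q = w + q − x: δQ = √(δw² + δq² + δx²) = √(6440 + 63.4 + 31.8) = 80.8

80.8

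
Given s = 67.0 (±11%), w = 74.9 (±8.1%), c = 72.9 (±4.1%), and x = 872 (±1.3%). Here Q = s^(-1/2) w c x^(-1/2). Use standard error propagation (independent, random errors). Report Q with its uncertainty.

22.6 ± 2.40

For a monomial Q ∝ s^(-1/2), w, c, x^(-1/2), fractional errors add in quadrature:
  (−½·δs/s)² = (-0.5×0.110)² = 0.00302;  (1·δw/w)² = (1×0.0810)² = 0.00656;  (1·δc/c)² = (1×0.0410)² = 0.00168;  (−½·δx/x)² = (-0.5×0.0130)² = 4.23e-05
δQ/Q = √(0.0113) = 0.106
Q = 22.6, so δQ = 0.106 × 22.6 = 2.40.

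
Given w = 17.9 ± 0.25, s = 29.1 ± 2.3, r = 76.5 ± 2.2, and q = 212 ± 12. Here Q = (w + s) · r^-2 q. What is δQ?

0.161

Let u = w + s = 47.0. δu = √(δw² + δs²) = √(0.0625 + 5.29) = 2.31, so δu/u = 0.0492.
Q is then a monomial in u, r, q:
δQ/Q = √((δu/u)² + (-2·δr/r)² + (1·δq/q)²) = √(0.00242 + 0.00331 + 0.00320) = 0.0945
Q = 1.70, so δQ = 0.0945 × 1.70 = 0.161.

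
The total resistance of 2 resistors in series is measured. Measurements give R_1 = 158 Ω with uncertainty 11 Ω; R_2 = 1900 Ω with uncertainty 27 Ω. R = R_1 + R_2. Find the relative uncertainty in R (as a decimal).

0.0142

Absolute uncertainties add in quadrature for a linear combination:
  (δR_1)² = 121;  (δR_2)² = 729
δR = √(850) = 29.2 Ω
R = 2060 Ω, so δR/R = 29.2/2060 = 0.0142.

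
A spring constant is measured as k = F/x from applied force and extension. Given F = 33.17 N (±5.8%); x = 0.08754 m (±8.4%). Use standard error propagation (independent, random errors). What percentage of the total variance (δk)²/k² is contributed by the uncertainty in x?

67.7%

(δk/k)² = (1·δF/F)² + (-1·δx/x)²
  F term: (1×0.0580)² = 0.00336
  x term: (-1×0.0840)² = 0.00706
Total = 0.0104. Share from x = 0.00706/0.0104 = 0.677.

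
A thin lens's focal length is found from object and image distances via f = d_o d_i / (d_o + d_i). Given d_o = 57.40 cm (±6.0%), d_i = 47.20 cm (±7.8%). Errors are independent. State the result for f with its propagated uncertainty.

25.90 ± 1.31 cm

∂f/∂d_o = (d_i/(d_o+d_i))² = 0.204;  ∂f/∂d_i = (d_o/(d_o+d_i))² = 0.301
δf = √((∂f/∂d_o · δd_o)² + (∂f/∂d_i · δd_i)²) = √(0.492 + 1.23) = 1.31 cm
f = 25.90 cm.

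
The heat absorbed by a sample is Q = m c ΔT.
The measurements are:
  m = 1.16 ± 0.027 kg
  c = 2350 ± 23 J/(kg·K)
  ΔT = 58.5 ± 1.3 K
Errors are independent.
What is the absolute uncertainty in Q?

5360 J

Products/powers → add relative errors in quadrature, weighted by exponent:
  (1·δm/m)² = (1×0.0233)² = 0.000542;  (1·δc/c)² = (1×0.00979)² = 9.58e-05;  (1·δΔT/ΔT)² = (1×0.0222)² = 0.000494
δQ/Q = √(0.00113) = 0.0336
Q = 1.59e+05 J, so δQ = 0.0336 × 1.59e+05 = 5360 J.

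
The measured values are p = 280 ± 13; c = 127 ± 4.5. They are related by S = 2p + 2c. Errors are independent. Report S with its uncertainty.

Absolute uncertainties add in quadrature for a linear combination:
  (2·δp)² = 676;  (2·δc)² = 81.0
δS = √(757) = 27.5
S = 814.

814 ± 27.5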